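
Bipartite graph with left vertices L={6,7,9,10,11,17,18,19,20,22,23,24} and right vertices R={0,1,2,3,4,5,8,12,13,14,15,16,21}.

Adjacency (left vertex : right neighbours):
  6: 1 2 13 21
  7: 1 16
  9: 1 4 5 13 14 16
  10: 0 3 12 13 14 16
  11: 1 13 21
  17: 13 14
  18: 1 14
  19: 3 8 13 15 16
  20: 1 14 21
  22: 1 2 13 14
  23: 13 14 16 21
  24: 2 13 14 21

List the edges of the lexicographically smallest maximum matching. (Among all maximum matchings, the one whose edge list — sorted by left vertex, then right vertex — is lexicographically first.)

Lex-smallest maximum matching: {(6,1), (7,16), (9,4), (10,0), (11,13), (17,14), (19,3), (20,21), (22,2)}

|M| = 9 (so the lex-smallest maximum matching has 9 edges)
process left vertices in ascending order; for each, take the smallest-labelled available neighbour that still permits 9 edges overall, or leave it unmatched if none does
lex-smallest matching: {6-1, 7-16, 9-4, 10-0, 11-13, 17-14, 19-3, 20-21, 22-2}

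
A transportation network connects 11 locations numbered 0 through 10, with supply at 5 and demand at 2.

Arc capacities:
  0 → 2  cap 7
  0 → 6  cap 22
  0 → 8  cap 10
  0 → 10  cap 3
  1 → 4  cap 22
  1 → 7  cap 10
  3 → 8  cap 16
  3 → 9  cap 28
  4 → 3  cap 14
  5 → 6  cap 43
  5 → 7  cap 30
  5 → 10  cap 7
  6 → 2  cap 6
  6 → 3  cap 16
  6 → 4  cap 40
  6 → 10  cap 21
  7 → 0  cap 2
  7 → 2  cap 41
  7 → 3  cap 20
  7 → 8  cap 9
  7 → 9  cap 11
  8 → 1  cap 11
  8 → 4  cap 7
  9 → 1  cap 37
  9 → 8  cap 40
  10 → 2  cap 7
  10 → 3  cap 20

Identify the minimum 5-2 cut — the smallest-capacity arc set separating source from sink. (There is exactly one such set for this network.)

augment #1: 5→6→2 push 6
augment #2: 5→7→2 push 30
augment #3: 5→10→2 push 7
augment #4: 5→6→3→8→1→7→2 push 10
max flow = 53; residual-reachable set from 5 gives S-side
cut edges (S→T): {(1,7), (5,7), (6,2), (10,2)} total cap 53

Min-cut arcs: {(1,7), (5,7), (6,2), (10,2)} (total capacity 53)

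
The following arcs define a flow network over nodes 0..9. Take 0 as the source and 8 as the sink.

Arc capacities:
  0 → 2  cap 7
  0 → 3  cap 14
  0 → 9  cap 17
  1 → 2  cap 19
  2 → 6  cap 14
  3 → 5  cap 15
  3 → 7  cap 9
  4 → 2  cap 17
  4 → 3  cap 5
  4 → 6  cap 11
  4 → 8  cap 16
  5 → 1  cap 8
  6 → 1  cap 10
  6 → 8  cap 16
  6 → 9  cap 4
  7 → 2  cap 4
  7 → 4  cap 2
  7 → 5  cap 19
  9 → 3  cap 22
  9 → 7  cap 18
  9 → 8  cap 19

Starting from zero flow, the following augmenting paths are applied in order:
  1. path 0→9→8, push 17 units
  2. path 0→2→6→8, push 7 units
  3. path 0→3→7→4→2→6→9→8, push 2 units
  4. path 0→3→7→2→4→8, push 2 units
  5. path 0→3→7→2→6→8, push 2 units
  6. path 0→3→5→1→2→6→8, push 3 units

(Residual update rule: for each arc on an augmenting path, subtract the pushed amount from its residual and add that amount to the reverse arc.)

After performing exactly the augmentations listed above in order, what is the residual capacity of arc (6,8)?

after path 1 (0→9→8, push 17): res(6,8)=16
after path 2 (0→2→6→8, push 7): res(6,8)=9
after path 3 (0→3→7→4→2→6→9→8, push 2): res(6,8)=9
after path 4 (0→3→7→2→4→8, push 2): res(6,8)=9
after path 5 (0→3→7→2→6→8, push 2): res(6,8)=7
after path 6 (0→3→5→1→2→6→8, push 3): res(6,8)=4

Residual capacity of (6,8): 4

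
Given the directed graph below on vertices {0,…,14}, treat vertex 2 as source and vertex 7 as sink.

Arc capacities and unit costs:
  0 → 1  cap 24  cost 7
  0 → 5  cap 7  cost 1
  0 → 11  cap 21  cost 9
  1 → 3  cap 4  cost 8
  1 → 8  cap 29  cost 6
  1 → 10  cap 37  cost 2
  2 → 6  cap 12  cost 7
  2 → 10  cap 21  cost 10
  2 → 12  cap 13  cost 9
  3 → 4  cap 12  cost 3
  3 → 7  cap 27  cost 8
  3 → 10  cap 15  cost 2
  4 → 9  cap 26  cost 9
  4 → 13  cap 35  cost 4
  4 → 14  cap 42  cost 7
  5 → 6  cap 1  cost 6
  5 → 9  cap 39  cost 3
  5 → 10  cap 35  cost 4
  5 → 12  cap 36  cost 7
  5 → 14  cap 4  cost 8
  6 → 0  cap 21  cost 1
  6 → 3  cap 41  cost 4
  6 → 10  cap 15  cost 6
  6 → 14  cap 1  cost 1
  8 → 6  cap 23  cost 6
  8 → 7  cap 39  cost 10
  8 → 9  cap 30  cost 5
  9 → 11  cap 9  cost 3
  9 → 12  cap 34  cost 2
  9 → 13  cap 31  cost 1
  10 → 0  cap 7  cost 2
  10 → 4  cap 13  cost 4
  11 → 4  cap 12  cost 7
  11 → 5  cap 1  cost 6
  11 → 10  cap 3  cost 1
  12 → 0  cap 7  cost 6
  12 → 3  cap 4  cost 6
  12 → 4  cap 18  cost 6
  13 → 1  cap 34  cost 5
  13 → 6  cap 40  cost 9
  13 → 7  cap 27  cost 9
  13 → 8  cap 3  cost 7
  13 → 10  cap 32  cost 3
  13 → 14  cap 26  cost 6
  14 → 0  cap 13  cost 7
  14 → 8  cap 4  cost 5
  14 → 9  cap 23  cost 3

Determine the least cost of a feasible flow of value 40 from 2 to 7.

Minimum cost for 40 units: 965

shortest-cost path #1: 2→6→3→7 push 12 @ unit cost 19 (adds 228)
shortest-cost path #2: 2→12→3→7 push 4 @ unit cost 23 (adds 92)
shortest-cost path #3: 2→10→0→5→9→13→7 push 7 @ unit cost 26 (adds 182)
shortest-cost path #4: 2→10→4→13→7 push 13 @ unit cost 27 (adds 351)
shortest-cost path #5: 2→12→4→13→7 push 4 @ unit cost 28 (adds 112)
total cost = 965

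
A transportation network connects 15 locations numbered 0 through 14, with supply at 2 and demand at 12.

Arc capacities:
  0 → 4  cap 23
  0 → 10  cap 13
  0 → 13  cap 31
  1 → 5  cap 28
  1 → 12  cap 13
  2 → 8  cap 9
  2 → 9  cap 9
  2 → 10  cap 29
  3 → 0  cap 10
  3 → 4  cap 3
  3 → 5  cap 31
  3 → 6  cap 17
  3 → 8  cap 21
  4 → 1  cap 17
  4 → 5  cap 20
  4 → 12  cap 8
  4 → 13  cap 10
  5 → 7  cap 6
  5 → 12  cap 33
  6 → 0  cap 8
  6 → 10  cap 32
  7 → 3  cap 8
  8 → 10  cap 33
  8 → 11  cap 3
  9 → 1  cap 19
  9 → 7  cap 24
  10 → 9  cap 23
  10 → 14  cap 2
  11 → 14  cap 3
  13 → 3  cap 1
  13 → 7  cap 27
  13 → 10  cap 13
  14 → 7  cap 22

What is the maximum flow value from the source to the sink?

Maximum flow value: 27

augment #1: 2→9→1→12 bottleneck 9, total now 9
augment #2: 2→10→9→1→12 bottleneck 4, total now 13
augment #3: 2→10→9→1→5→12 bottleneck 6, total now 19
augment #4: 2→10→9→7→3→4→12 bottleneck 3, total now 22
augment #5: 2→10→9→7→3→5→12 bottleneck 5, total now 27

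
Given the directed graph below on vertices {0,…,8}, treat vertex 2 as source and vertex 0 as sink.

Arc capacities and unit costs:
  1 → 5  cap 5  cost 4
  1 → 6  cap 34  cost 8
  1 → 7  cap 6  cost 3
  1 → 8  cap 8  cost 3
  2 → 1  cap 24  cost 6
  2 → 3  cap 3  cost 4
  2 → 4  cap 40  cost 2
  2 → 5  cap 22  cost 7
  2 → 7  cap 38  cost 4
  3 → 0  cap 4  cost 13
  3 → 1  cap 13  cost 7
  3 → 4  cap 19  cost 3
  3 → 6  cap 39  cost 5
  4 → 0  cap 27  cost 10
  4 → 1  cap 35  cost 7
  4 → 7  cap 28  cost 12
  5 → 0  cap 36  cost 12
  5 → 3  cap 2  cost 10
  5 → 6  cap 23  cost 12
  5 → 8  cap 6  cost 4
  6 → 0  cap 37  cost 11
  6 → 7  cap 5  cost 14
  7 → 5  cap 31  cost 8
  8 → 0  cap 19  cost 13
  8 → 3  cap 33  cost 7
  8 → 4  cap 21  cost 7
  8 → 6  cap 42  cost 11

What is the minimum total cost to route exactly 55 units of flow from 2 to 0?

shortest-cost path #1: 2→4→0 push 27 @ unit cost 12 (adds 324)
shortest-cost path #2: 2→3→0 push 3 @ unit cost 17 (adds 51)
shortest-cost path #3: 2→5→0 push 22 @ unit cost 19 (adds 418)
shortest-cost path #4: 2→1→5→0 push 3 @ unit cost 22 (adds 66)
total cost = 859

Minimum cost for 55 units: 859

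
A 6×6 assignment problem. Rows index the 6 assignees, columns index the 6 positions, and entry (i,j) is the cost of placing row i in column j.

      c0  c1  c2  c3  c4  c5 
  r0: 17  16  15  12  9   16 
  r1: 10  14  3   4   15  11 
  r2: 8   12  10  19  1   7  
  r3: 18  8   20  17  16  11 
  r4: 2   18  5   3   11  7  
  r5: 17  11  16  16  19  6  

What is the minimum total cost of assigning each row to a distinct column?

optimal assignment: row0→col3 (cost 12), row1→col2 (cost 3), row2→col4 (cost 1), row3→col1 (cost 8), row4→col0 (cost 2), row5→col5 (cost 6)
total = 12 + 3 + 1 + 8 + 2 + 6 = 32

Minimum assignment cost: 32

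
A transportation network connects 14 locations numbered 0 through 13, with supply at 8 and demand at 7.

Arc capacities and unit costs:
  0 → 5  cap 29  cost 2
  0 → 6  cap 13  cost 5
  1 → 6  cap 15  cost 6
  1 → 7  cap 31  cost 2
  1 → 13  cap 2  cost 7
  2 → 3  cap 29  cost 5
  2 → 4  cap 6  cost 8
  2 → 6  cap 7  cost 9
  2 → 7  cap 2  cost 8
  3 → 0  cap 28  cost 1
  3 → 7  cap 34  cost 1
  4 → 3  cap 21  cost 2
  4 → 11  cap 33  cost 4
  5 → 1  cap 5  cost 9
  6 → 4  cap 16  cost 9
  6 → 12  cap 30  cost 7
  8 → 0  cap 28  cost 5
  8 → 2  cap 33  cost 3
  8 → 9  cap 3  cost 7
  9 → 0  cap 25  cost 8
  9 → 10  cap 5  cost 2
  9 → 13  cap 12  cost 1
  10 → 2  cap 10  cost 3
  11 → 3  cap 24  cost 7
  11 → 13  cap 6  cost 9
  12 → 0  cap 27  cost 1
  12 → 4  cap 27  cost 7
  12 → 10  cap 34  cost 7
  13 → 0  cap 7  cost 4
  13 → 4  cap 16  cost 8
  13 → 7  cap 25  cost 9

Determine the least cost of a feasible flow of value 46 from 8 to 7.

Minimum cost for 46 units: 600

shortest-cost path #1: 8→2→3→7 push 29 @ unit cost 9 (adds 261)
shortest-cost path #2: 8→2→7 push 2 @ unit cost 11 (adds 22)
shortest-cost path #3: 8→2→4→3→7 push 2 @ unit cost 14 (adds 28)
shortest-cost path #4: 8→9→13→7 push 3 @ unit cost 17 (adds 51)
shortest-cost path #5: 8→0→5→1→7 push 5 @ unit cost 18 (adds 90)
shortest-cost path #6: 8→0→6→4→3→7 push 3 @ unit cost 22 (adds 66)
shortest-cost path #7: 8→0→6→4→11→13→7 push 2 @ unit cost 41 (adds 82)
total cost = 600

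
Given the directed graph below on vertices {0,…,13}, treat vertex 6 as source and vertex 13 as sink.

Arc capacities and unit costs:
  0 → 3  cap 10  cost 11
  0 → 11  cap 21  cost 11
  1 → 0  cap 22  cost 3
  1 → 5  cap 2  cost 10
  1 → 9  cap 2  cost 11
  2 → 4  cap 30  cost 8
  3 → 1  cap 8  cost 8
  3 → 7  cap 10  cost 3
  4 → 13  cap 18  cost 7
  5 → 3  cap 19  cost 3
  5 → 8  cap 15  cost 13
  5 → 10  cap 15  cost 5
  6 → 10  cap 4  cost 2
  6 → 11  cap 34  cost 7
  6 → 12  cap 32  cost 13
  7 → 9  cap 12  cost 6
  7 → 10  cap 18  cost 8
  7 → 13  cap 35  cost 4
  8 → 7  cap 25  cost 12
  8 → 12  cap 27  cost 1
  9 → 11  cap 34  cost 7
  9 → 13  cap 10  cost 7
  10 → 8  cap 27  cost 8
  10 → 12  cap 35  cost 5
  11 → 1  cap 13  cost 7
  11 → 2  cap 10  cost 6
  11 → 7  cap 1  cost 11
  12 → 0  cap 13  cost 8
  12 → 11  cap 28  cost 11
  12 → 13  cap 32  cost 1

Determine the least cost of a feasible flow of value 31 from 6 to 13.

Minimum cost for 31 units: 410

shortest-cost path #1: 6→10→12→13 push 4 @ unit cost 8 (adds 32)
shortest-cost path #2: 6→12→13 push 27 @ unit cost 14 (adds 378)
total cost = 410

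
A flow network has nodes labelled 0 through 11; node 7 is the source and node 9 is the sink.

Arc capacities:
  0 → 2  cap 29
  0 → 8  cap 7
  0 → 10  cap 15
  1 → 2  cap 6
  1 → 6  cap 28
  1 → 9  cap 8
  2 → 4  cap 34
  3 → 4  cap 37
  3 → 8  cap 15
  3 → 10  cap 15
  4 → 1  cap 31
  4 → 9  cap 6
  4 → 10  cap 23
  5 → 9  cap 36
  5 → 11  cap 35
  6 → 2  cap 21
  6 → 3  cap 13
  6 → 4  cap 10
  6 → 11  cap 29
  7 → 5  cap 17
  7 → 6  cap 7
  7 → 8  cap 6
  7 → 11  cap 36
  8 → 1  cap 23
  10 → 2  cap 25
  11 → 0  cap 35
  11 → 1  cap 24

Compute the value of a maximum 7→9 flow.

Maximum flow value: 31

augment #1: 7→5→9 bottleneck 17, total now 17
augment #2: 7→6→4→9 bottleneck 6, total now 23
augment #3: 7→8→1→9 bottleneck 6, total now 29
augment #4: 7→11→1→9 bottleneck 2, total now 31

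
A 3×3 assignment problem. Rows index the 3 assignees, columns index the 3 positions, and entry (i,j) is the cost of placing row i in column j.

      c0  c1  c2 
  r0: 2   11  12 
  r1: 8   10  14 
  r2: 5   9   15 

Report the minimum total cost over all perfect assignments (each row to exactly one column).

optimal assignment: row0→col0 (cost 2), row1→col2 (cost 14), row2→col1 (cost 9)
total = 2 + 14 + 9 = 25

Minimum assignment cost: 25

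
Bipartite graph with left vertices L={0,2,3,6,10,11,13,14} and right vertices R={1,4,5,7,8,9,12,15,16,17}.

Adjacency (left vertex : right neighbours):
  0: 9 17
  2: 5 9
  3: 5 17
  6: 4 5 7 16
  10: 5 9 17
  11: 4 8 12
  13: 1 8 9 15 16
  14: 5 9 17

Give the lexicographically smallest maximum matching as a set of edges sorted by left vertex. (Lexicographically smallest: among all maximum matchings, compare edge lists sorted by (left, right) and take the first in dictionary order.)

|M| = 6 (so the lex-smallest maximum matching has 6 edges)
process left vertices in ascending order; for each, take the smallest-labelled available neighbour that still permits 6 edges overall, or leave it unmatched if none does
lex-smallest matching: {0-9, 2-5, 3-17, 6-4, 11-8, 13-1}

Lex-smallest maximum matching: {(0,9), (2,5), (3,17), (6,4), (11,8), (13,1)}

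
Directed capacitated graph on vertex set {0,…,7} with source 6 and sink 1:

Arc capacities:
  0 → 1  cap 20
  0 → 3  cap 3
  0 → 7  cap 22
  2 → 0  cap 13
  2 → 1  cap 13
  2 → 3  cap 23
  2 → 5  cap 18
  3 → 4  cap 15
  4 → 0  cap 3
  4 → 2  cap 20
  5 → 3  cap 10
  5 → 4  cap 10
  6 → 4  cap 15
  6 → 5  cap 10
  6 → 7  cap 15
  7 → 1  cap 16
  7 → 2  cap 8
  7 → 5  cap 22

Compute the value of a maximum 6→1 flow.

augment #1: 6→7→1 bottleneck 15, total now 15
augment #2: 6→4→0→1 bottleneck 3, total now 18
augment #3: 6→4→2→1 bottleneck 12, total now 30
augment #4: 6→5→4→2→1 bottleneck 1, total now 31
augment #5: 6→5→4→2→0→1 bottleneck 7, total now 38

Maximum flow value: 38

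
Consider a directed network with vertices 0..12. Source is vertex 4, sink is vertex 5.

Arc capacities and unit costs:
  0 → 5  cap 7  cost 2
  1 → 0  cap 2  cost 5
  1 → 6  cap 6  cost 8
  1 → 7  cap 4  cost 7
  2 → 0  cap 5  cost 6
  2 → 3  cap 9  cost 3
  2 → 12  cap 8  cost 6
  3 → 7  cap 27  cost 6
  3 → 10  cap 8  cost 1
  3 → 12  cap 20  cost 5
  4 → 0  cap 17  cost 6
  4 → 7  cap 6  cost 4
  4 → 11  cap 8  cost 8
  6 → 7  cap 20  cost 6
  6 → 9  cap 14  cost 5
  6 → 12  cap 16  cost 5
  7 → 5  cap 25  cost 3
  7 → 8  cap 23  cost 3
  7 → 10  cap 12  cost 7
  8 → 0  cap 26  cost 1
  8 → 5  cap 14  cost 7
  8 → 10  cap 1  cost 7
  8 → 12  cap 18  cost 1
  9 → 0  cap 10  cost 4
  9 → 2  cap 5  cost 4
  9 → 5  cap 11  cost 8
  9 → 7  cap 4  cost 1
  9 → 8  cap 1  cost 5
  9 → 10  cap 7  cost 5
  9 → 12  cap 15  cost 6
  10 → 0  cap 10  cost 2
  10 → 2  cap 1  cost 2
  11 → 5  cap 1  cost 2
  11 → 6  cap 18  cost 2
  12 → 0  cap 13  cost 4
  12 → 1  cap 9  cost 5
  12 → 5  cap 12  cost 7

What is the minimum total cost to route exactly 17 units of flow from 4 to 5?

shortest-cost path #1: 4→7→5 push 6 @ unit cost 7 (adds 42)
shortest-cost path #2: 4→0→5 push 7 @ unit cost 8 (adds 56)
shortest-cost path #3: 4→11→5 push 1 @ unit cost 10 (adds 10)
shortest-cost path #4: 4→11→6→7→5 push 3 @ unit cost 19 (adds 57)
total cost = 165

Minimum cost for 17 units: 165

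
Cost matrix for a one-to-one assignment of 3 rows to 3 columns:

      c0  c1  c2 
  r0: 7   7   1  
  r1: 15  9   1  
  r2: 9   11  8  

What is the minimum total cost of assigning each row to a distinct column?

Minimum assignment cost: 17

optimal assignment: row0→col1 (cost 7), row1→col2 (cost 1), row2→col0 (cost 9)
total = 7 + 1 + 9 = 17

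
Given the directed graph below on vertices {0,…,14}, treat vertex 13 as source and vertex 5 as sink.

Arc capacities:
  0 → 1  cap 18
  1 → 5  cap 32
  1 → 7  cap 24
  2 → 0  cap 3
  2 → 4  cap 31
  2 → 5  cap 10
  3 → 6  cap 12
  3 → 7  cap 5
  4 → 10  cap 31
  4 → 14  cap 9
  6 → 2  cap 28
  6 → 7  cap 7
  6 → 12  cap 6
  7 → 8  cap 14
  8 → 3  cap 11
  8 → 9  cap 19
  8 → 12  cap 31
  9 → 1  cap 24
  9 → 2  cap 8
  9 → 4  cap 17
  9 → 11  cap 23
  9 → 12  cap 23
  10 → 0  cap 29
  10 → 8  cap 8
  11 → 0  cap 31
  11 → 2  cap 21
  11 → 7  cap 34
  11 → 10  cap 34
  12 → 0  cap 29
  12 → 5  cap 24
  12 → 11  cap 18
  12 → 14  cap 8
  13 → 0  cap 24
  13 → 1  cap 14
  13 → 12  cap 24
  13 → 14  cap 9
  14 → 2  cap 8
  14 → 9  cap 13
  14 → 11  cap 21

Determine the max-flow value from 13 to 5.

augment #1: 13→1→5 bottleneck 14, total now 14
augment #2: 13→12→5 bottleneck 24, total now 38
augment #3: 13→0→1→5 bottleneck 18, total now 56
augment #4: 13→14→2→5 bottleneck 8, total now 64
augment #5: 13→14→9→2→5 bottleneck 1, total now 65

Maximum flow value: 65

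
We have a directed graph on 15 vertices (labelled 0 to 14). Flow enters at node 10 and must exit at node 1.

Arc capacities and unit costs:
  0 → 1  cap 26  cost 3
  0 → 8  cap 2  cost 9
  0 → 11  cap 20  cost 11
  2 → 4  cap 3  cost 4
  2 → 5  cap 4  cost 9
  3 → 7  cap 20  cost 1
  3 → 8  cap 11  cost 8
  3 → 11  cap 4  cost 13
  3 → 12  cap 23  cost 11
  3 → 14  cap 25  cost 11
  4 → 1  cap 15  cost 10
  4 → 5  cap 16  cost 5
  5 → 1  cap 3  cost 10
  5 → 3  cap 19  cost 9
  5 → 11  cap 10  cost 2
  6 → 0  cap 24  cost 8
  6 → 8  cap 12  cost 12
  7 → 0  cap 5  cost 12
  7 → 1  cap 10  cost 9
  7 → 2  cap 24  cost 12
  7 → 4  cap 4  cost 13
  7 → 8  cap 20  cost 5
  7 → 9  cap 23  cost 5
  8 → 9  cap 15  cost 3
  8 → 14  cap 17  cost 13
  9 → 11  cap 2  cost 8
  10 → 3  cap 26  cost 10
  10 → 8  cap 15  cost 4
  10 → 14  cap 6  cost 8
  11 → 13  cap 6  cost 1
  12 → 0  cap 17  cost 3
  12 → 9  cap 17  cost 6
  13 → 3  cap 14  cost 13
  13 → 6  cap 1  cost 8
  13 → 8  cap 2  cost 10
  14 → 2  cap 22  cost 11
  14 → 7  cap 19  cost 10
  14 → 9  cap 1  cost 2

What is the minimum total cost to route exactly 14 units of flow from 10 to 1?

shortest-cost path #1: 10→3→7→1 push 10 @ unit cost 20 (adds 200)
shortest-cost path #2: 10→3→7→0→1 push 4 @ unit cost 26 (adds 104)
total cost = 304

Minimum cost for 14 units: 304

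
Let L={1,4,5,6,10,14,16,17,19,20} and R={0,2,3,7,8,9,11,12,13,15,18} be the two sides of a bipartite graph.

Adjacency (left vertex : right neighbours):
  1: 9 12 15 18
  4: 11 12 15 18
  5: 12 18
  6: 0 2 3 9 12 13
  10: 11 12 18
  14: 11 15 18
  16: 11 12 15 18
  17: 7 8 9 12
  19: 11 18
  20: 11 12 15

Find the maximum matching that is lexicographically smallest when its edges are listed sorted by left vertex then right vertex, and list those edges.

Lex-smallest maximum matching: {(1,9), (4,11), (5,12), (6,0), (10,18), (14,15), (17,7)}

|M| = 7 (so the lex-smallest maximum matching has 7 edges)
process left vertices in ascending order; for each, take the smallest-labelled available neighbour that still permits 7 edges overall, or leave it unmatched if none does
lex-smallest matching: {1-9, 4-11, 5-12, 6-0, 10-18, 14-15, 17-7}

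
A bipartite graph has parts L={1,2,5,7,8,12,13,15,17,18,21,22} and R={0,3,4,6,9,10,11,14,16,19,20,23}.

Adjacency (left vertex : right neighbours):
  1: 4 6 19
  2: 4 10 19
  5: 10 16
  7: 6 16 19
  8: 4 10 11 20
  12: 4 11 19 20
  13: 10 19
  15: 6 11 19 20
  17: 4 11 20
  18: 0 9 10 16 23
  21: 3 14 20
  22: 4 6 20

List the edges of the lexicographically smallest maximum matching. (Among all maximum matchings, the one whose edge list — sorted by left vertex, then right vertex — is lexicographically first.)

Lex-smallest maximum matching: {(1,4), (2,10), (5,16), (7,6), (8,11), (12,19), (15,20), (18,0), (21,3)}

|M| = 9 (so the lex-smallest maximum matching has 9 edges)
process left vertices in ascending order; for each, take the smallest-labelled available neighbour that still permits 9 edges overall, or leave it unmatched if none does
lex-smallest matching: {1-4, 2-10, 5-16, 7-6, 8-11, 12-19, 15-20, 18-0, 21-3}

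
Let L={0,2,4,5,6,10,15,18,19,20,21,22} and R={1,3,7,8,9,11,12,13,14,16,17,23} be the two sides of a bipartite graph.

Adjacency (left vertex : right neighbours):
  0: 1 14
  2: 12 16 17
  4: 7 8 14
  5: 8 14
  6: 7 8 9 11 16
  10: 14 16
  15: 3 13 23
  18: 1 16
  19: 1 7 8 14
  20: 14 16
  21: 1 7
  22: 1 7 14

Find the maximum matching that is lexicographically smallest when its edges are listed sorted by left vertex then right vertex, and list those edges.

Lex-smallest maximum matching: {(0,1), (2,12), (4,7), (5,8), (6,9), (10,14), (15,3), (18,16)}

|M| = 8 (so the lex-smallest maximum matching has 8 edges)
process left vertices in ascending order; for each, take the smallest-labelled available neighbour that still permits 8 edges overall, or leave it unmatched if none does
lex-smallest matching: {0-1, 2-12, 4-7, 5-8, 6-9, 10-14, 15-3, 18-16}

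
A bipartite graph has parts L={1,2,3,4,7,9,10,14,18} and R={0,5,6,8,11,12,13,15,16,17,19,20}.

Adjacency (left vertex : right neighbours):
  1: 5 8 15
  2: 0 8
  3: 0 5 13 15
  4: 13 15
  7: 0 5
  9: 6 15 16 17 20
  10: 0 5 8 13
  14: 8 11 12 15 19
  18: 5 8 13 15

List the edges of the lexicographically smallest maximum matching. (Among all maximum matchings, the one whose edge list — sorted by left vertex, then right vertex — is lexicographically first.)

|M| = 7 (so the lex-smallest maximum matching has 7 edges)
process left vertices in ascending order; for each, take the smallest-labelled available neighbour that still permits 7 edges overall, or leave it unmatched if none does
lex-smallest matching: {1-5, 2-0, 3-13, 4-15, 9-6, 10-8, 14-11}

Lex-smallest maximum matching: {(1,5), (2,0), (3,13), (4,15), (9,6), (10,8), (14,11)}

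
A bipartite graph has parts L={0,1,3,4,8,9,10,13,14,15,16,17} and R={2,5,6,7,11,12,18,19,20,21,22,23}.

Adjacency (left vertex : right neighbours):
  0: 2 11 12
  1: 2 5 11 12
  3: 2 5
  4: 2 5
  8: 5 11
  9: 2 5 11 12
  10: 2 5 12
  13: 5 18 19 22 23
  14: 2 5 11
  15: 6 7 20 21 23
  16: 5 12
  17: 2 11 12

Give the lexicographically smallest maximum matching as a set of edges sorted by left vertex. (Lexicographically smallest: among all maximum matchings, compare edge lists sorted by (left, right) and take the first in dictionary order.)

Lex-smallest maximum matching: {(0,2), (1,5), (8,11), (9,12), (13,18), (15,6)}

|M| = 6 (so the lex-smallest maximum matching has 6 edges)
process left vertices in ascending order; for each, take the smallest-labelled available neighbour that still permits 6 edges overall, or leave it unmatched if none does
lex-smallest matching: {0-2, 1-5, 8-11, 9-12, 13-18, 15-6}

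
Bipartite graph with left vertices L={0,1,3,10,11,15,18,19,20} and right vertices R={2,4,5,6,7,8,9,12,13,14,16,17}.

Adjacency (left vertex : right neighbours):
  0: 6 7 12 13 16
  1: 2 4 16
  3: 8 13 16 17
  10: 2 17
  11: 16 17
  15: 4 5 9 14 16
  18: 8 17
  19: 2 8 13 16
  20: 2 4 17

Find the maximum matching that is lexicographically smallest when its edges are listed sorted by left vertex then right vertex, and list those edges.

Lex-smallest maximum matching: {(0,6), (1,2), (3,8), (10,17), (11,16), (15,5), (19,13), (20,4)}

|M| = 8 (so the lex-smallest maximum matching has 8 edges)
process left vertices in ascending order; for each, take the smallest-labelled available neighbour that still permits 8 edges overall, or leave it unmatched if none does
lex-smallest matching: {0-6, 1-2, 3-8, 10-17, 11-16, 15-5, 19-13, 20-4}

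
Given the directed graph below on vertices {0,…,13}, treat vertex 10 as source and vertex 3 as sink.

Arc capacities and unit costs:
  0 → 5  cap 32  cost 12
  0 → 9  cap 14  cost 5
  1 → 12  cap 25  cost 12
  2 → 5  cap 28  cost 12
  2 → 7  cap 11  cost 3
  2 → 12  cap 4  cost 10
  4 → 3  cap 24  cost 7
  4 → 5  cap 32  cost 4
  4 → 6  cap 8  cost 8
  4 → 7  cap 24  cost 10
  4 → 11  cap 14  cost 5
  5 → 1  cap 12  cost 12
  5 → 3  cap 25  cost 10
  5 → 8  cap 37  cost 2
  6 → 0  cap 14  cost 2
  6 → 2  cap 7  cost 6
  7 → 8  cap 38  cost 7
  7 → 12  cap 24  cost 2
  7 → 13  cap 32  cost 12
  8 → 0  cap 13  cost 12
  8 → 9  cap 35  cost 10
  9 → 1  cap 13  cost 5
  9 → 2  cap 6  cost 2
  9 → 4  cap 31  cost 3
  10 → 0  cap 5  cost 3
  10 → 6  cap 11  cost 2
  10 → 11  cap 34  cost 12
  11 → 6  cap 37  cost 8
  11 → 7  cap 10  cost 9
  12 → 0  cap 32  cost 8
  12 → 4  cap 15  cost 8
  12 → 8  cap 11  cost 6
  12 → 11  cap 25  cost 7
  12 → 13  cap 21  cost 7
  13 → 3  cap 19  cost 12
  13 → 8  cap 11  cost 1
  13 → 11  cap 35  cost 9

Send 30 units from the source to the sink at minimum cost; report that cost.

shortest-cost path #1: 10→0→9→4→3 push 5 @ unit cost 18 (adds 90)
shortest-cost path #2: 10→6→0→9→4→3 push 9 @ unit cost 19 (adds 171)
shortest-cost path #3: 10→6→0→5→3 push 2 @ unit cost 26 (adds 52)
shortest-cost path #4: 10→11→7→12→4→3 push 10 @ unit cost 38 (adds 380)
shortest-cost path #5: 10→11→6→0→5→3 push 3 @ unit cost 44 (adds 132)
shortest-cost path #6: 10→11→6→2→5→3 push 1 @ unit cost 48 (adds 48)
total cost = 873

Minimum cost for 30 units: 873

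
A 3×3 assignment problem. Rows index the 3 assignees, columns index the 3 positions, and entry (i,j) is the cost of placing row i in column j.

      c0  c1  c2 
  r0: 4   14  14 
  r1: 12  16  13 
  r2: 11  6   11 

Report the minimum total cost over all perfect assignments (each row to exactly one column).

Minimum assignment cost: 23

optimal assignment: row0→col0 (cost 4), row1→col2 (cost 13), row2→col1 (cost 6)
total = 4 + 13 + 6 = 23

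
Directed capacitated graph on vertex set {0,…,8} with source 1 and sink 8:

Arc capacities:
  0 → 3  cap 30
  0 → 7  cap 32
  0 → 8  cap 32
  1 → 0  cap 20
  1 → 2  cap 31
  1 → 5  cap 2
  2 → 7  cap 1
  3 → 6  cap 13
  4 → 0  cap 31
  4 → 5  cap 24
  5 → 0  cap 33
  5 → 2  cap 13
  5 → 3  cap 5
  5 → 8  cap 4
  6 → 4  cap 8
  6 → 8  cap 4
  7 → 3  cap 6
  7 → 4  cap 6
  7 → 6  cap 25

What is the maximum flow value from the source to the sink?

augment #1: 1→0→8 bottleneck 20, total now 20
augment #2: 1→5→8 bottleneck 2, total now 22
augment #3: 1→2→7→6→8 bottleneck 1, total now 23

Maximum flow value: 23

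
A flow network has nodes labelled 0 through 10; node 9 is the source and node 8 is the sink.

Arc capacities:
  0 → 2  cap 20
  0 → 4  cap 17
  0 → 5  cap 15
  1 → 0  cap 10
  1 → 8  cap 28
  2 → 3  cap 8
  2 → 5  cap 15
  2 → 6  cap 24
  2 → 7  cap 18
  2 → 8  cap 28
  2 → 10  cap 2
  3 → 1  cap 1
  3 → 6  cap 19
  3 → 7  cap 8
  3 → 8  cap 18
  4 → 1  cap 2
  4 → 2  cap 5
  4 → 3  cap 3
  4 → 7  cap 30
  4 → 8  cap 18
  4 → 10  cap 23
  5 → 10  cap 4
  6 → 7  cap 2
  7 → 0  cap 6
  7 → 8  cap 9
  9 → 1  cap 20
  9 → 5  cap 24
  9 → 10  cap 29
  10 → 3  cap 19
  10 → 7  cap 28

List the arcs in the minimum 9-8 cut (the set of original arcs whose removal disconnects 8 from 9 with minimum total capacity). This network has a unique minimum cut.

augment #1: 9→1→8 push 20
augment #2: 9→10→3→8 push 18
augment #3: 9→10→7→8 push 9
augment #4: 9→10→3→1→8 push 1
augment #5: 9→10→7→0→2→8 push 1
augment #6: 9→5→10→7→0→2→8 push 4
max flow = 53; residual-reachable set from 9 gives S-side
cut edges (S→T): {(5,10), (9,1), (9,10)} total cap 53

Min-cut arcs: {(5,10), (9,1), (9,10)} (total capacity 53)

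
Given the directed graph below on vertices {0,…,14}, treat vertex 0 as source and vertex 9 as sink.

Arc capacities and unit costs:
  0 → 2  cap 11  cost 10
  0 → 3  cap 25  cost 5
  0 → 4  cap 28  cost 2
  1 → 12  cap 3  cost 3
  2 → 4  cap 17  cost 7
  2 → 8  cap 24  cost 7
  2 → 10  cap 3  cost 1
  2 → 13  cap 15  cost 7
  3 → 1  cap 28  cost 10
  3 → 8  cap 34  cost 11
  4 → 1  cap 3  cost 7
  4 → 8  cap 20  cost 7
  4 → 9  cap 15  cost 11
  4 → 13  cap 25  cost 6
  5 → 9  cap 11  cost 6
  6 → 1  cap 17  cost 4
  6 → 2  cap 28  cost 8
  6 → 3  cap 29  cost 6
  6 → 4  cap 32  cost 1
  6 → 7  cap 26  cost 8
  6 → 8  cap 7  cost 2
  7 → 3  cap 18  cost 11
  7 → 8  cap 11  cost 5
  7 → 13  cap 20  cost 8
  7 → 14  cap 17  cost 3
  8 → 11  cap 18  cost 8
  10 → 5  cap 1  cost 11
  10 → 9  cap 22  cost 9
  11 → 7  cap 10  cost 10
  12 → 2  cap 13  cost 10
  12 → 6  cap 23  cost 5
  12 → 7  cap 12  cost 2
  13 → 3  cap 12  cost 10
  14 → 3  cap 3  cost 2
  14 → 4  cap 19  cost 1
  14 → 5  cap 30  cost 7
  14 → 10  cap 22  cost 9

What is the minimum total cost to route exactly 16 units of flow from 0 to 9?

shortest-cost path #1: 0→4→9 push 15 @ unit cost 13 (adds 195)
shortest-cost path #2: 0→2→10→9 push 1 @ unit cost 20 (adds 20)
total cost = 215

Minimum cost for 16 units: 215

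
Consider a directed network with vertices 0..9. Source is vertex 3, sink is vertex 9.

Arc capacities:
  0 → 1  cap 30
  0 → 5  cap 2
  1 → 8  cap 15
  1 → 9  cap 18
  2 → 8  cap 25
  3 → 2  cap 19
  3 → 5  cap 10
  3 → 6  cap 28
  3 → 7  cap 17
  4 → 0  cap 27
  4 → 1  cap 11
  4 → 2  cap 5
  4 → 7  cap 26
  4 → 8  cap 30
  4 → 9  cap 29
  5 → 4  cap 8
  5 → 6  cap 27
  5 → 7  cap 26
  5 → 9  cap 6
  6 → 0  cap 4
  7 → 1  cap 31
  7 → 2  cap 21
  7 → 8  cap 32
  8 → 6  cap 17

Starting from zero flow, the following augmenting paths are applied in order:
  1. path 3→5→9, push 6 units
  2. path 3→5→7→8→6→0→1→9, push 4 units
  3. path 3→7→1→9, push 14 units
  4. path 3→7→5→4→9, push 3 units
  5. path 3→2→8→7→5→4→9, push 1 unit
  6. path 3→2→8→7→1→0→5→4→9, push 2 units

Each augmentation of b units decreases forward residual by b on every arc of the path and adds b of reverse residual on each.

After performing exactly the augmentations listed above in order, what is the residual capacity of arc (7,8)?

Residual capacity of (7,8): 31

after path 1 (3→5→9, push 6): res(7,8)=32
after path 2 (3→5→7→8→6→0→1→9, push 4): res(7,8)=28
after path 3 (3→7→1→9, push 14): res(7,8)=28
after path 4 (3→7→5→4→9, push 3): res(7,8)=28
after path 5 (3→2→8→7→5→4→9, push 1): res(7,8)=29
after path 6 (3→2→8→7→1→0→5→4→9, push 2): res(7,8)=31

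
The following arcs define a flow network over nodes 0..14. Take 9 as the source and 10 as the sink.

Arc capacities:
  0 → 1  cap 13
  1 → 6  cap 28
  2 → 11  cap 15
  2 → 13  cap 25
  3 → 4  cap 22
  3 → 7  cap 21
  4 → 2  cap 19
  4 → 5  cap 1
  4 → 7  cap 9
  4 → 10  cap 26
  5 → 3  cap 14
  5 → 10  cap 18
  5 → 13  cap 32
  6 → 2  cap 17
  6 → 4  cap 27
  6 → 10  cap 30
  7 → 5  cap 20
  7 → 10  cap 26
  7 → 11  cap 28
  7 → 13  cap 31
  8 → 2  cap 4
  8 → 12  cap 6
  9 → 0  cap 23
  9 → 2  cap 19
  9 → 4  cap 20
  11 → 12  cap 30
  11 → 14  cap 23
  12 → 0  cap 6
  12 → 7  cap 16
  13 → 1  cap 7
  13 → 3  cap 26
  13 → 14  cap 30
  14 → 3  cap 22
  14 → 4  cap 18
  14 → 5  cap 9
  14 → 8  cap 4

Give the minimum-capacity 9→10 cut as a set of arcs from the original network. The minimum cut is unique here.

Min-cut arcs: {(0,1), (9,2), (9,4)} (total capacity 52)

augment #1: 9→4→10 push 20
augment #2: 9→0→1→6→10 push 13
augment #3: 9→2→11→12→7→10 push 15
augment #4: 9→2→13→1→6→10 push 4
max flow = 52; residual-reachable set from 9 gives S-side
cut edges (S→T): {(0,1), (9,2), (9,4)} total cap 52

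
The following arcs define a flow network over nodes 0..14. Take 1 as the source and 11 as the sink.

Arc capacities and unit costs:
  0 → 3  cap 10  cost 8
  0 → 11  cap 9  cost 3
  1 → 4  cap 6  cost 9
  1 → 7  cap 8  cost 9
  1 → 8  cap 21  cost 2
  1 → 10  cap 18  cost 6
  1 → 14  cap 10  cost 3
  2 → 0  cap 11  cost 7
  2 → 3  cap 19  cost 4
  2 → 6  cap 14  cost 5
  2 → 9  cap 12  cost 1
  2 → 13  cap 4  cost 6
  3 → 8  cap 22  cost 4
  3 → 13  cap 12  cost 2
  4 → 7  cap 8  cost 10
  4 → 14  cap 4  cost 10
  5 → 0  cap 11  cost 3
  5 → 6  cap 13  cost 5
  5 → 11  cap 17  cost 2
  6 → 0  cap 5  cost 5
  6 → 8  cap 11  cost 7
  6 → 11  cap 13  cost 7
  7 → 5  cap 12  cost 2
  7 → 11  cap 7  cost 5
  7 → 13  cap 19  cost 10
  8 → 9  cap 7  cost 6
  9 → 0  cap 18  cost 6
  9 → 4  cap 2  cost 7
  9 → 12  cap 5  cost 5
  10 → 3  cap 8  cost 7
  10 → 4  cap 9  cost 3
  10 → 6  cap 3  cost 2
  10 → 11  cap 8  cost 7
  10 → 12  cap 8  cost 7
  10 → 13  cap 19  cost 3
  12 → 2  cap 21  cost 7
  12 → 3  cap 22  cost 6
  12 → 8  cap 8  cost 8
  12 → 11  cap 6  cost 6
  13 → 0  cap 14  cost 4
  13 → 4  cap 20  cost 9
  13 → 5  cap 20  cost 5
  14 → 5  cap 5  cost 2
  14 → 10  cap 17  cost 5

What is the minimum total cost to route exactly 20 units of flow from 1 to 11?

shortest-cost path #1: 1→14→5→11 push 5 @ unit cost 7 (adds 35)
shortest-cost path #2: 1→10→11 push 8 @ unit cost 13 (adds 104)
shortest-cost path #3: 1→7→5→11 push 7 @ unit cost 13 (adds 91)
total cost = 230

Minimum cost for 20 units: 230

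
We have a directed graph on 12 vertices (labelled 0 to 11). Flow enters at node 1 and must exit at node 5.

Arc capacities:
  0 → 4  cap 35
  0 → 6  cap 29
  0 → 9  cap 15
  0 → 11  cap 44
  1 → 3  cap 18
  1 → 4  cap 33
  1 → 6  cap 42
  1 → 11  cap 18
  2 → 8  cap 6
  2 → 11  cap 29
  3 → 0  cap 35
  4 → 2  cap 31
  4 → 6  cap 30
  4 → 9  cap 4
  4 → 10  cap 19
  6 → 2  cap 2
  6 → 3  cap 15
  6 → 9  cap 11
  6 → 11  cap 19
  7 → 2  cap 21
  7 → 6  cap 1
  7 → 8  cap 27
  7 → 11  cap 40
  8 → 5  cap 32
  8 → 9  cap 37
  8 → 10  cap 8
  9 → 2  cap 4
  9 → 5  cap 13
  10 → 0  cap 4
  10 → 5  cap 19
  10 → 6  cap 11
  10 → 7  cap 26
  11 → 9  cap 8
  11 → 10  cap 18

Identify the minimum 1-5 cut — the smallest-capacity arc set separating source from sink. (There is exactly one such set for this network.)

Min-cut arcs: {(2,8), (4,10), (9,5), (11,10)} (total capacity 56)

augment #1: 1→4→9→5 push 4
augment #2: 1→4→10→5 push 19
augment #3: 1→6→9→5 push 9
augment #4: 1→4→2→8→5 push 6
augment #5: 1→11→10→7→8→5 push 18
max flow = 56; residual-reachable set from 1 gives S-side
cut edges (S→T): {(2,8), (4,10), (9,5), (11,10)} total cap 56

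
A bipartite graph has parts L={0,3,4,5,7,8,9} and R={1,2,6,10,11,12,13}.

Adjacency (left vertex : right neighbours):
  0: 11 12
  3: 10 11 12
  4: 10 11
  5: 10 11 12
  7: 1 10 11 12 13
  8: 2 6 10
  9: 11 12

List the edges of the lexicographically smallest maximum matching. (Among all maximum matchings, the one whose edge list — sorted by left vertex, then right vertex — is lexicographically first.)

Lex-smallest maximum matching: {(0,11), (3,10), (5,12), (7,1), (8,2)}

|M| = 5 (so the lex-smallest maximum matching has 5 edges)
process left vertices in ascending order; for each, take the smallest-labelled available neighbour that still permits 5 edges overall, or leave it unmatched if none does
lex-smallest matching: {0-11, 3-10, 5-12, 7-1, 8-2}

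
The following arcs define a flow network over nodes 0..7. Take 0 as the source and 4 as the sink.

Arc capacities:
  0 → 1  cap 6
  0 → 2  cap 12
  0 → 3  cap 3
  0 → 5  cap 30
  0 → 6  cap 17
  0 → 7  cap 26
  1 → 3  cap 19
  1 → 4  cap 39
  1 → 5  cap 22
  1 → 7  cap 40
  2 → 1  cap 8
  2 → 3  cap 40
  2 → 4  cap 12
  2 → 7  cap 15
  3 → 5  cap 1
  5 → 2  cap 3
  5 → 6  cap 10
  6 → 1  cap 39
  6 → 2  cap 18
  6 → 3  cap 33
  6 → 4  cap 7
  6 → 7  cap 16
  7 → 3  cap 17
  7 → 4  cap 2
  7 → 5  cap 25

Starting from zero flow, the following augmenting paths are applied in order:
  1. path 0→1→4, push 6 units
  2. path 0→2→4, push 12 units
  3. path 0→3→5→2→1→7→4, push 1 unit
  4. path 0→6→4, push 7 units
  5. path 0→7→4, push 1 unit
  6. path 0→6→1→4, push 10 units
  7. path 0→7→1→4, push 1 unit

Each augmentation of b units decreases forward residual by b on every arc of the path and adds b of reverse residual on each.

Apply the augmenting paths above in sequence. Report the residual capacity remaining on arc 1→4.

Residual capacity of (1,4): 22

after path 1 (0→1→4, push 6): res(1,4)=33
after path 2 (0→2→4, push 12): res(1,4)=33
after path 3 (0→3→5→2→1→7→4, push 1): res(1,4)=33
after path 4 (0→6→4, push 7): res(1,4)=33
after path 5 (0→7→4, push 1): res(1,4)=33
after path 6 (0→6→1→4, push 10): res(1,4)=23
after path 7 (0→7→1→4, push 1): res(1,4)=22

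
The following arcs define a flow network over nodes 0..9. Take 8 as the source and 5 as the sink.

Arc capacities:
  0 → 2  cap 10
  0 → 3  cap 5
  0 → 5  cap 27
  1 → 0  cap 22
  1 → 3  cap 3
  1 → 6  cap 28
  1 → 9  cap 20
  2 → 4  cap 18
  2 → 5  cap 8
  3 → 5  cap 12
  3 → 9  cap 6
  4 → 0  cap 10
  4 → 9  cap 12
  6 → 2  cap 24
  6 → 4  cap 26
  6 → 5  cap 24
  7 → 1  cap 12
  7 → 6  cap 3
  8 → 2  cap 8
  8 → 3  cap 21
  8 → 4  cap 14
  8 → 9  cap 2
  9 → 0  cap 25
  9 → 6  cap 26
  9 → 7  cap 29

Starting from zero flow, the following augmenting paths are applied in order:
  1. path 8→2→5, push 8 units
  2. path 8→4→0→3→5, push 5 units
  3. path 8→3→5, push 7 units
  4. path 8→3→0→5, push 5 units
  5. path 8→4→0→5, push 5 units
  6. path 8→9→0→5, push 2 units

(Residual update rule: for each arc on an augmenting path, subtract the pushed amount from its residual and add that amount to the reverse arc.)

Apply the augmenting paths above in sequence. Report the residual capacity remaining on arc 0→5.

Residual capacity of (0,5): 15

after path 1 (8→2→5, push 8): res(0,5)=27
after path 2 (8→4→0→3→5, push 5): res(0,5)=27
after path 3 (8→3→5, push 7): res(0,5)=27
after path 4 (8→3→0→5, push 5): res(0,5)=22
after path 5 (8→4→0→5, push 5): res(0,5)=17
after path 6 (8→9→0→5, push 2): res(0,5)=15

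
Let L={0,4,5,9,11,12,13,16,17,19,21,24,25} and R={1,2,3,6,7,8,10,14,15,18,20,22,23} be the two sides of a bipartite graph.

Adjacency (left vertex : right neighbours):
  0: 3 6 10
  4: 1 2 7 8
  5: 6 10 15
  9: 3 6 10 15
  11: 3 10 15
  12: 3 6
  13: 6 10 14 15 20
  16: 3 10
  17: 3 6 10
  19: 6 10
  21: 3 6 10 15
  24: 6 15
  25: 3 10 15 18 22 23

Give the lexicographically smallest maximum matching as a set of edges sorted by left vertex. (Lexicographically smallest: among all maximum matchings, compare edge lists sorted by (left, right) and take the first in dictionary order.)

|M| = 7 (so the lex-smallest maximum matching has 7 edges)
process left vertices in ascending order; for each, take the smallest-labelled available neighbour that still permits 7 edges overall, or leave it unmatched if none does
lex-smallest matching: {0-3, 4-1, 5-6, 9-10, 11-15, 13-14, 25-18}

Lex-smallest maximum matching: {(0,3), (4,1), (5,6), (9,10), (11,15), (13,14), (25,18)}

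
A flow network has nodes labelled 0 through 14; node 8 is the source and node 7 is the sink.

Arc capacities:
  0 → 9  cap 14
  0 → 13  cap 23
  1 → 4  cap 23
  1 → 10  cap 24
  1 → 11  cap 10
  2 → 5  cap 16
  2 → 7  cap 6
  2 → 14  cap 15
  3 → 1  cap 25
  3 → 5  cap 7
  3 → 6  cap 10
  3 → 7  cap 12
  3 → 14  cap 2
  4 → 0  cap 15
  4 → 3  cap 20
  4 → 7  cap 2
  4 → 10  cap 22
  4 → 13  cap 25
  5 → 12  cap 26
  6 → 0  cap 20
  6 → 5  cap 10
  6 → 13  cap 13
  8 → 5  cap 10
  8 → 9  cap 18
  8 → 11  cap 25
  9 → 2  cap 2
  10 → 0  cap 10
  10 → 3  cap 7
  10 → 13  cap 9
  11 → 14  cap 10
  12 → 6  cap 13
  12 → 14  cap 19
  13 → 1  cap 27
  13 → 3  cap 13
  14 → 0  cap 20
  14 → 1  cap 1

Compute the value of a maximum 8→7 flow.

augment #1: 8→9→2→7 bottleneck 2, total now 2
augment #2: 8→11→14→1→4→7 bottleneck 1, total now 3
augment #3: 8→5→12→6→13→3→7 bottleneck 10, total now 13
augment #4: 8→11→14→0→13→3→7 bottleneck 2, total now 15
augment #5: 8→11→14→0→13→1→4→7 bottleneck 1, total now 16

Maximum flow value: 16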